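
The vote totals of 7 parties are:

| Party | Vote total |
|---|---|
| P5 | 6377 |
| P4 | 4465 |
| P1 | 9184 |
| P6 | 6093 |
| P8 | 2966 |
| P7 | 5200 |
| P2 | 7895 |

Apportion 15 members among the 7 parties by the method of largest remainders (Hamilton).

P5 2, P4 2, P1 3, P6 2, P8 1, P7 2, P2 3

Standard divisor: 42180 ÷ 15 = 2812.
Standard quotas: P5 2.2678, P4 1.5878, P1 3.2660, P6 2.1668, P8 1.0548, P7 1.8492, P2 2.8076.
Lower quotas: P5 2, P4 1, P1 3, P6 2, P8 1, P7 1, P2 2 (sum 12, leaving 3 seats).
Remainders in descending order: P7 0.8492, P2 0.8076, P4 0.5878, P5 0.2678, P1 0.2660, P6 0.1668, P8 0.0548.
Largest remainders: P7, P2, P4 receive the extra seats.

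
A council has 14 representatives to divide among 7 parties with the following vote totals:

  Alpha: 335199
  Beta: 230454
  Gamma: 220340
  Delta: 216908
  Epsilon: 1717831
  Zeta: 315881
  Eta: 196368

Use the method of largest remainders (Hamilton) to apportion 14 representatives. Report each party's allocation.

Alpha 2; Beta 1; Gamma 1; Delta 1; Epsilon 7; Zeta 1; Eta 1

The standard divisor is 3232981/14 ≈ 230927.214.
Standard quotas: Alpha 1.4515, Beta 0.9980, Gamma 0.9542, Delta 0.9393, Epsilon 7.4388, Zeta 1.3679, Eta 0.8503.
Lower quotas: Alpha 1, Beta 0, Gamma 0, Delta 0, Epsilon 7, Zeta 1, Eta 0 (sum 9, leaving 5 seats).
Remainders in descending order: Beta 0.9980, Gamma 0.9542, Delta 0.9393, Eta 0.8503, Alpha 0.4515, Epsilon 0.4388, Zeta 0.3679.
The surplus seats go to Beta, Gamma, Delta, Eta, Alpha.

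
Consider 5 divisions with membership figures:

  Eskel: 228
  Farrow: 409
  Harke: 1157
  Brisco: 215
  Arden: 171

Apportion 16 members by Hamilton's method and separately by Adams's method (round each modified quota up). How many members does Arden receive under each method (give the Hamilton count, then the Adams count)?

1 and 2

Hamilton: Eskel 2, Farrow 3, Harke 8, Brisco 2, Arden 1.
Adams: Eskel 2, Farrow 3, Harke 7, Brisco 2, Arden 2.
Arden gets 1 under Hamilton and 2 under Adams.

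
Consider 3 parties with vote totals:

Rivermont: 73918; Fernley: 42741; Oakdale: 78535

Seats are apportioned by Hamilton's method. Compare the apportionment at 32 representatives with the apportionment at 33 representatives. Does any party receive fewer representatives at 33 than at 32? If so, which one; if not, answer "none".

At 32 seats: Rivermont 12, Fernley 7, Oakdale 13.
At 33 seats: Rivermont 13, Fernley 7, Oakdale 13.
No party's allocation decreased.

none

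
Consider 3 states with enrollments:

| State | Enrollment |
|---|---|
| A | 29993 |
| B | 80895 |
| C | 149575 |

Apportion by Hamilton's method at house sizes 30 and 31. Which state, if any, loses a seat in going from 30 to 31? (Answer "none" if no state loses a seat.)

A

At 30 seats: A 4, B 9, C 17.
At 31 seats: A 3, B 10, C 18.
A drops from 4 to 3.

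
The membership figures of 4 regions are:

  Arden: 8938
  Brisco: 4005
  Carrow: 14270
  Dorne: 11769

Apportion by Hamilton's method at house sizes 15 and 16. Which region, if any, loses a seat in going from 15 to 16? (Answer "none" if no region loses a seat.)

At 15 seats: Arden 3, Brisco 2, Carrow 5, Dorne 5.
At 16 seats: Arden 4, Brisco 1, Carrow 6, Dorne 5.
Brisco drops from 2 to 1.

Brisco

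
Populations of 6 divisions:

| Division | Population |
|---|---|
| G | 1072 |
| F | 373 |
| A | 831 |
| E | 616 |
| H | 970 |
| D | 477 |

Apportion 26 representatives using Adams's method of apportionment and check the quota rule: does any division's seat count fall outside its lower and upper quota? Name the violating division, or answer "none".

none

Standard quotas: G 6.424, F 2.235, A 4.979, E 3.691, H 5.812, D 2.858.
Adams allocation: G 6, F 2, A 5, E 4, H 6, D 3.
Every allocation lies between the lower and upper quota.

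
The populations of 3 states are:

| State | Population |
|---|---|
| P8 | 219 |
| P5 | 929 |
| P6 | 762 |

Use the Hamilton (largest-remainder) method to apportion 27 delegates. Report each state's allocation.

Total 1910; standard divisor 1910/27 ≈ 70.741.
Standard quotas: P8 3.096, P5 13.132, P6 10.772.
Lower quotas: P8 3, P5 13, P6 10 (sum 26, leaving 1 seat).
Remainders in descending order: P6 0.772, P5 0.132, P8 0.096.
Largest remainder: P6 receives the extra seat.

P8: 3, P5: 13, P6: 11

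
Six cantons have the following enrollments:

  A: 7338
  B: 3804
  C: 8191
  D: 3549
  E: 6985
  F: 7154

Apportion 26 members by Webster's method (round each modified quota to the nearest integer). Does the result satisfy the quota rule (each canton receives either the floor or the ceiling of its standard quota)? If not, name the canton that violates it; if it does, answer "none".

Standard quotas: A 5.154, B 2.672, C 5.753, D 2.492, E 4.906, F 5.024.
Webster allocation: A 5, B 3, C 6, D 2, E 5, F 5.
Every allocation lies between the lower and upper quota.

none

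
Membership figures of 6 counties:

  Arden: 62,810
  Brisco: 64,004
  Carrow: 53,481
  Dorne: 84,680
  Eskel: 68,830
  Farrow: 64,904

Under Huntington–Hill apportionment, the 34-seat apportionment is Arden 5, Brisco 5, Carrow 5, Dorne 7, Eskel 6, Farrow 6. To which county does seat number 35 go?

Brisco

Priority for the next seat is population ÷ (√(s·(s+1))).
Priorities: Arden 11467.485, Brisco 11685.478, Carrow 9764.250, Dorne 11315.841, Eskel 10620.700, Farrow 10014.905.
Highest priority: Brisco.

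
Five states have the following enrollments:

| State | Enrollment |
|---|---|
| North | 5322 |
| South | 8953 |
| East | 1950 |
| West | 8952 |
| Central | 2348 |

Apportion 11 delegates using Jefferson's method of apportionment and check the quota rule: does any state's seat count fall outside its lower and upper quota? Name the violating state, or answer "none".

none

Standard quotas: North 2.127, South 3.578, East 0.779, West 3.578, Central 0.938.
Jefferson allocation: North 2, South 4, East 0, West 4, Central 1.
Every allocation lies between the lower and upper quota.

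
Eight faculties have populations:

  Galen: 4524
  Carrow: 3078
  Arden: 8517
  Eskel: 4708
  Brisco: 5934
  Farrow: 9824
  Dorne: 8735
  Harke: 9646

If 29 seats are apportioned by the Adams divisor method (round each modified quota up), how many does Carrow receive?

Standard divisor 54966/29 ≈ 1895.379; standard quotas: Galen 2.387, Carrow 1.624, Arden 4.494, Eskel 2.484, Brisco 3.131, Farrow 5.183, Dorne 4.609, Harke 5.089.
Rounding up gives 3, 2, 5, 3, 4, 6, 5, 6 = 34 seats, so the divisor must be adjusted.
With modified divisor 2200: modified quotas Galen 2.056, Carrow 1.399, Arden 3.871, Eskel 2.140, Brisco 2.697, Farrow 4.465, Dorne 3.970, Harke 4.385.
Rounding up: Galen 3, Carrow 2, Arden 4, Eskel 3, Brisco 3, Farrow 5, Dorne 4, Harke 5 (total 29).
Carrow receives 2.

2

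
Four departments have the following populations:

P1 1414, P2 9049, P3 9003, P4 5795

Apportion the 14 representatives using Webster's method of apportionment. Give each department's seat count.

Standard divisor 25261/14 ≈ 1804.357; standard quotas: P1 0.784, P2 5.015, P3 4.990, P4 3.212.
Rounding to the nearest integer gives P1 1, P2 5, P3 5, P4 3 — total 14, matching the house size, so no adjustment is needed.

P1 1, P2 5, P3 5, P4 3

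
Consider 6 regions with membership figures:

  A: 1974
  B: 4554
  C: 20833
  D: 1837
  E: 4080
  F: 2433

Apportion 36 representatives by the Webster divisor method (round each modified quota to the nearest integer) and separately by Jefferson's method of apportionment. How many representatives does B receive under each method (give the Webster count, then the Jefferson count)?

Webster: A 2, B 5, C 21, D 2, E 4, F 2.
Jefferson: A 2, B 4, C 22, D 2, E 4, F 2.
B gets 5 under Webster and 4 under Jefferson.

5 and 4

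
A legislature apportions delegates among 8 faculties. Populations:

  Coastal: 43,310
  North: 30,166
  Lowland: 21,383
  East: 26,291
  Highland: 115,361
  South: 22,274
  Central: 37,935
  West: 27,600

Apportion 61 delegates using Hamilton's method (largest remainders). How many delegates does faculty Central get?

The standard divisor is 324320/61 ≈ 5316.721.
Standard quotas: Coastal 8.1460, North 5.6738, Lowland 4.0218, East 4.9450, Highland 21.6978, South 4.1894, Central 7.1350, West 5.1912.
Lower quotas: Coastal 8, North 5, Lowland 4, East 4, Highland 21, South 4, Central 7, West 5 (sum 58, leaving 3 seats).
Remainders in descending order: East 0.9450, Highland 0.6978, North 0.6738, West 0.1912, South 0.1894, Coastal 0.1460, Central 0.1350, Lowland 0.0218.
The surplus seats go to East, Highland, North.
Central receives 7.

7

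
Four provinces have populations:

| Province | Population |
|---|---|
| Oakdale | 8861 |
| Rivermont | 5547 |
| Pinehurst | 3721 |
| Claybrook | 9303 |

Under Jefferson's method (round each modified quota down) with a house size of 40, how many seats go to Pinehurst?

Standard divisor 27432/40 ≈ 685.8; standard quotas: Oakdale 12.921, Rivermont 8.088, Pinehurst 5.426, Claybrook 13.565.
Rounding down gives 12, 8, 5, 13 = 38 seats, so the divisor must be adjusted.
With modified divisor 650: modified quotas Oakdale 13.632, Rivermont 8.534, Pinehurst 5.725, Claybrook 14.312.
Rounding down: Oakdale 13, Rivermont 8, Pinehurst 5, Claybrook 14 (total 40).
Pinehurst receives 5.

5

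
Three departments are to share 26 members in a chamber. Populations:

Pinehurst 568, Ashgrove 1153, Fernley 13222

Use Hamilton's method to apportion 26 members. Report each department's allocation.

Pinehurst: 1, Ashgrove: 2, Fernley: 23

Standard divisor: 14943 ÷ 26 ≈ 574.731.
Standard quotas: Pinehurst 0.9883, Ashgrove 2.0062, Fernley 23.0056.
Lower quotas: Pinehurst 0, Ashgrove 2, Fernley 23 (sum 25, leaving 1 seat).
Remainders in descending order: Pinehurst 0.9883, Ashgrove 0.0062, Fernley 0.0056.
The surplus seat goes to Pinehurst.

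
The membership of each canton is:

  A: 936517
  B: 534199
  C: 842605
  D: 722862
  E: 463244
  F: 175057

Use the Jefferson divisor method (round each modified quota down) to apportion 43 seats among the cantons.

Standard divisor 3674484/43 ≈ 85453.116; standard quotas: A 10.959, B 6.251, C 9.860, D 8.459, E 5.421, F 2.049.
Rounding down gives 10, 6, 9, 8, 5, 2 = 40 seats, so the divisor must be adjusted.
With modified divisor 79200: modified quotas A 11.825, B 6.745, C 10.639, D 9.127, E 5.849, F 2.210.
Rounding down: A 11, B 6, C 10, D 9, E 5, F 2 (total 43).

A: 11; B: 6; C: 10; D: 9; E: 5; F: 2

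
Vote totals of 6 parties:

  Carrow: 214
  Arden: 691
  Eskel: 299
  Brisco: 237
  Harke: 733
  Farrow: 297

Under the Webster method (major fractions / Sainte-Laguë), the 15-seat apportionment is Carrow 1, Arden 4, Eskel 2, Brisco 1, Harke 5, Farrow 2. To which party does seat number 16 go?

Brisco

Priority for the next seat is population ÷ (current seats + 0.5).
Priorities: Carrow 142.667, Arden 153.556, Eskel 119.600, Brisco 158.000, Harke 133.273, Farrow 118.800.
Highest priority: Brisco.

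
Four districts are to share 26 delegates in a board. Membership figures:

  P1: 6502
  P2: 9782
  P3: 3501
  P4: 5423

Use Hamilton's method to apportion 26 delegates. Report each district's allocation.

Total 25208; standard divisor 25208/26 ≈ 969.538.
Standard quotas: P1 6.7063, P2 10.0893, P3 3.6110, P4 5.5934.
Lower quotas: P1 6, P2 10, P3 3, P4 5 (sum 24, leaving 2 seats).
Remainders in descending order: P1 0.7063, P3 0.6110, P4 0.5934, P2 0.0893.
The surplus seats go to P1, P3.

P1 7; P2 10; P3 4; P4 5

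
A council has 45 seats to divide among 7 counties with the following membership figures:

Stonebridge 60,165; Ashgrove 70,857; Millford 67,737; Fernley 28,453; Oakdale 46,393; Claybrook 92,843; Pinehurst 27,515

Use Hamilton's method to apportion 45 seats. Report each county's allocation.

Stonebridge: 7; Ashgrove: 8; Millford: 8; Fernley: 3; Oakdale: 5; Claybrook: 11; Pinehurst: 3

Standard divisor: 393963 ÷ 45 ≈ 8754.733.
Standard quotas: Stonebridge 6.8723, Ashgrove 8.0936, Millford 7.7372, Fernley 3.2500, Oakdale 5.2992, Claybrook 10.6049, Pinehurst 3.1429.
Lower quotas: Stonebridge 6, Ashgrove 8, Millford 7, Fernley 3, Oakdale 5, Claybrook 10, Pinehurst 3 (sum 42, leaving 3 seats).
Remainders in descending order: Stonebridge 0.8723, Millford 0.7372, Claybrook 0.6049, Oakdale 0.2992, Fernley 0.2500, Pinehurst 0.1429, Ashgrove 0.0936.
Largest remainders: Stonebridge, Millford, Claybrook receive the extra seats.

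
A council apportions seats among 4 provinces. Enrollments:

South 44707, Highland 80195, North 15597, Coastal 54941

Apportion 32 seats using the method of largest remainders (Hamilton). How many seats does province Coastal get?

Total 195440; standard divisor 195440/32 ≈ 6107.5.
Standard quotas: South 7.3200, Highland 13.1306, North 2.5537, Coastal 8.9957.
Lower quotas: South 7, Highland 13, North 2, Coastal 8 (sum 30, leaving 2 seats).
Remainders in descending order: Coastal 0.9957, North 0.5537, South 0.3200, Highland 0.1306.
Largest remainders: Coastal, North receive the extra seats.
Coastal receives 9.

9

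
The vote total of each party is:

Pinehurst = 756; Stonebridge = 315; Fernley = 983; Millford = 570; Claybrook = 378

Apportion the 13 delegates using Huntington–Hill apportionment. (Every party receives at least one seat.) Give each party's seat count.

With divisor 228: modified quotas Pinehurst 3.316, Stonebridge 1.382, Fernley 4.311, Millford 2.500, Claybrook 1.658.
Geometric-mean thresholds: Pinehurst √(3·4)=3.464, Stonebridge √(1·2)=1.414, Fernley √(4·5)=4.472, Millford √(2·3)=2.449, Claybrook √(1·2)=1.414.
Each quota rounded against its threshold gives Pinehurst 3, Stonebridge 1, Fernley 4, Millford 3, Claybrook 2 (total 13).

Pinehurst 3, Stonebridge 1, Fernley 4, Millford 3, Claybrook 2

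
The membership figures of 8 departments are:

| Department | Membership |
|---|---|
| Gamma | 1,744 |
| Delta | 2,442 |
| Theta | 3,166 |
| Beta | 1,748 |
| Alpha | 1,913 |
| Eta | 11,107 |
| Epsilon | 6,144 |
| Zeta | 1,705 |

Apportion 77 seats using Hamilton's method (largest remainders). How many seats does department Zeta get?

4

Total 29969; standard divisor 29969/77 ≈ 389.208.
Standard quotas: Gamma 4.4809, Delta 6.2743, Theta 8.1345, Beta 4.4912, Alpha 4.9151, Eta 28.5375, Epsilon 15.7859, Zeta 4.3807.
Lower quotas: Gamma 4, Delta 6, Theta 8, Beta 4, Alpha 4, Eta 28, Epsilon 15, Zeta 4 (sum 73, leaving 4 seats).
Remainders in descending order: Alpha 0.9151, Epsilon 0.7859, Eta 0.5375, Beta 0.4912, Gamma 0.4809, Zeta 0.3807, Delta 0.2743, Theta 0.1345.
The surplus seats go to Alpha, Epsilon, Eta, Beta.
Zeta receives 4.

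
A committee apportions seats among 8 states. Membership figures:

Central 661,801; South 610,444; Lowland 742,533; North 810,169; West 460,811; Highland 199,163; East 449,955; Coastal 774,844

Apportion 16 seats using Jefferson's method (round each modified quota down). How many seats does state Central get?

2

Standard divisor 4709720/16 ≈ 294357.5; standard quotas: Central 2.248, South 2.074, Lowland 2.523, North 2.752, West 1.565, Highland 0.677, East 1.529, Coastal 2.632.
Rounding down gives 2, 2, 2, 2, 1, 0, 1, 2 = 12 seats, so the divisor must be adjusted.
With modified divisor 227700: modified quotas Central 2.906, South 2.681, Lowland 3.261, North 3.558, West 2.024, Highland 0.875, East 1.976, Coastal 3.403.
Rounding down: Central 2, South 2, Lowland 3, North 3, West 2, Highland 0, East 1, Coastal 3 (total 16).
Central receives 2.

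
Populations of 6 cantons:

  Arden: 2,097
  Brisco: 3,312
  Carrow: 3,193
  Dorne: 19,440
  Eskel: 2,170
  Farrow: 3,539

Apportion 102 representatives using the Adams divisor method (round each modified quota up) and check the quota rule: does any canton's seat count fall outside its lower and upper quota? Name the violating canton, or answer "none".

Dorne

Standard quotas: Arden 6.337, Brisco 10.009, Carrow 9.650, Dorne 58.750, Eskel 6.558, Farrow 10.695.
Adams allocation: Arden 7, Brisco 10, Carrow 10, Dorne 57, Eskel 7, Farrow 11.
Dorne has quota 58.750 (lower 58, upper 59) but receives 57 — outside the quota interval.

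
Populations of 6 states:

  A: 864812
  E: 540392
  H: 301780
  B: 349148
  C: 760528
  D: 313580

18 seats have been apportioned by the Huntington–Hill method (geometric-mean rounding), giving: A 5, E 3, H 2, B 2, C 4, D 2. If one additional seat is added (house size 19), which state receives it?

Priority for the next seat is population ÷ (√(s·(s+1))).
Priorities: A 157892.347, E 155997.733, H 123201.169, B 142539.074, C 170059.231, D 128018.499.
Highest priority: C.

C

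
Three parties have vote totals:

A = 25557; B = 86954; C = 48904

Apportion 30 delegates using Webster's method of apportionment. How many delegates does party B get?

16

Standard divisor 161415/30 ≈ 5380.5; standard quotas: A 4.750, B 16.161, C 9.089.
Rounding to the nearest integer gives A 5, B 16, C 9 — total 30, matching the house size, so no adjustment is needed.
B receives 16.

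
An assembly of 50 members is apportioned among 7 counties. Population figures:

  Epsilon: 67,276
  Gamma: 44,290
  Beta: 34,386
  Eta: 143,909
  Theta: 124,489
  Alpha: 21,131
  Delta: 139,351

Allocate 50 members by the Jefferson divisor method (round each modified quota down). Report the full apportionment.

Epsilon=6; Gamma=4; Beta=3; Eta=13; Theta=11; Alpha=1; Delta=12

Standard divisor 574832/50 ≈ 11496.64; standard quotas: Epsilon 5.852, Gamma 3.852, Beta 2.991, Eta 12.517, Theta 10.828, Alpha 1.838, Delta 12.121.
Rounding down gives 5, 3, 2, 12, 10, 1, 12 = 45 seats, so the divisor must be adjusted.
With modified divisor 10900: modified quotas Epsilon 6.172, Gamma 4.063, Beta 3.155, Eta 13.203, Theta 11.421, Alpha 1.939, Delta 12.784.
Rounding down: Epsilon 6, Gamma 4, Beta 3, Eta 13, Theta 11, Alpha 1, Delta 12 (total 50).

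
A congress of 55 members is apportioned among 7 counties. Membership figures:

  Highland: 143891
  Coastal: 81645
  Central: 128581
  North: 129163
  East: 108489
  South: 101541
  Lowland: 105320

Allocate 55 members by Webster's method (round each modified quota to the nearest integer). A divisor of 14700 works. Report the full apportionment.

Highland: 10, Coastal: 6, Central: 9, North: 9, East: 7, South: 7, Lowland: 7

With modified divisor 14700: modified quotas Highland 9.789, Coastal 5.554, Central 8.747, North 8.787, East 7.380, South 6.908, Lowland 7.165.
Rounding to the nearest integer: Highland 10, Coastal 6, Central 9, North 9, East 7, South 7, Lowland 7 (total 55).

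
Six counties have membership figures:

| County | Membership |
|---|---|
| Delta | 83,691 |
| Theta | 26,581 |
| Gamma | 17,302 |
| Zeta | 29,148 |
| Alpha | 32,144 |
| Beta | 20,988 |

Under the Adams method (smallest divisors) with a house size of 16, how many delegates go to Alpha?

2

Standard divisor 209854/16 ≈ 13115.875; standard quotas: Delta 6.381, Theta 2.027, Gamma 1.319, Zeta 2.222, Alpha 2.451, Beta 1.600.
Rounding up gives 7, 3, 2, 3, 3, 2 = 20 seats, so the divisor must be adjusted.
With modified divisor 16400: modified quotas Delta 5.103, Theta 1.621, Gamma 1.055, Zeta 1.777, Alpha 1.960, Beta 1.280.
Rounding up: Delta 6, Theta 2, Gamma 2, Zeta 2, Alpha 2, Beta 2 (total 16).
Alpha receives 2.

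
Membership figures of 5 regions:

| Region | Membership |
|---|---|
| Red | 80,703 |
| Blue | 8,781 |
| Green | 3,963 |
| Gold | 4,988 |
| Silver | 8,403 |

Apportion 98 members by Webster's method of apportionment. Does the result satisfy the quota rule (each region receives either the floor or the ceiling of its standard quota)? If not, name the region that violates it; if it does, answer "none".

Red

Standard quotas: Red 74.027, Blue 8.055, Green 3.635, Gold 4.575, Silver 7.708.
Webster allocation: Red 73, Blue 8, Green 4, Gold 5, Silver 8.
Red has quota 74.027 (lower 74, upper 75) but receives 73 — outside the quota interval.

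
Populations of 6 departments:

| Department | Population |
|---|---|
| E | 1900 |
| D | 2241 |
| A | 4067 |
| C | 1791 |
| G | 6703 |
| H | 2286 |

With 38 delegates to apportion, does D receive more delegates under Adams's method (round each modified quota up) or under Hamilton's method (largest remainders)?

Adams: E 4, D 5, A 8, C 4, G 12, H 5.
Hamilton: E 4, D 4, A 8, C 4, G 13, H 5.
D gets 5 under Adams and 4 under Hamilton.

Adams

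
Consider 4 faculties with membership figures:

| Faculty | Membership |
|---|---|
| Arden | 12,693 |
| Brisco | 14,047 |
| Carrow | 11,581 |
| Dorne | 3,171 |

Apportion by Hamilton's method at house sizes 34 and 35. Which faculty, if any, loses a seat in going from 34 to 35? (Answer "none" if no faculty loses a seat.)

At 34 seats: Arden 10, Brisco 12, Carrow 9, Dorne 3.
At 35 seats: Arden 11, Brisco 12, Carrow 10, Dorne 2.
Dorne drops from 3 to 2.

Dorne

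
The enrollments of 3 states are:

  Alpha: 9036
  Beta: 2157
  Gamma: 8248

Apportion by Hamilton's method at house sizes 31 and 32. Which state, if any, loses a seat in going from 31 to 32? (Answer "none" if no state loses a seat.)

Beta

At 31 seats: Alpha 14, Beta 4, Gamma 13.
At 32 seats: Alpha 15, Beta 3, Gamma 14.
Beta drops from 4 to 3.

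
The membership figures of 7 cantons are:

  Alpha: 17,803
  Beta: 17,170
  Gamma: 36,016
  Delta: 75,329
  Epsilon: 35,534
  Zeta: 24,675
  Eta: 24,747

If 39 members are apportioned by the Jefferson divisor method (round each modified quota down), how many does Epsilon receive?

6

Standard divisor 231274/39 ≈ 5930.103; standard quotas: Alpha 3.002, Beta 2.895, Gamma 6.073, Delta 12.703, Epsilon 5.992, Zeta 4.161, Eta 4.173.
Rounding down gives 3, 2, 6, 12, 5, 4, 4 = 36 seats, so the divisor must be adjusted.
With modified divisor 5600: modified quotas Alpha 3.179, Beta 3.066, Gamma 6.431, Delta 13.452, Epsilon 6.345, Zeta 4.406, Eta 4.419.
Rounding down: Alpha 3, Beta 3, Gamma 6, Delta 13, Epsilon 6, Zeta 4, Eta 4 (total 39).
Epsilon receives 6.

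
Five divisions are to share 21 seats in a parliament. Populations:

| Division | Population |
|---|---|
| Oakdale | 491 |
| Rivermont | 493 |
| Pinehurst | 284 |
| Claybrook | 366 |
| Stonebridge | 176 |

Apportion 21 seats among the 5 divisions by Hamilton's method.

Oakdale 6, Rivermont 6, Pinehurst 3, Claybrook 4, Stonebridge 2

Total 1810; standard divisor 1810/21 ≈ 86.19.
Standard quotas: Oakdale 5.697, Rivermont 5.720, Pinehurst 3.295, Claybrook 4.246, Stonebridge 2.042.
Lower quotas: Oakdale 5, Rivermont 5, Pinehurst 3, Claybrook 4, Stonebridge 2 (sum 19, leaving 2 seats).
Remainders in descending order: Rivermont 0.720, Oakdale 0.697, Pinehurst 0.295, Claybrook 0.246, Stonebridge 0.042.
The surplus seats go to Rivermont, Oakdale.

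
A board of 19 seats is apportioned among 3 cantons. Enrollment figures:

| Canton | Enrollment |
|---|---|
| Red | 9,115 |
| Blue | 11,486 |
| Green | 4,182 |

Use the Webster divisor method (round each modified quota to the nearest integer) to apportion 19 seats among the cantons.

Red: 7, Blue: 9, Green: 3

Standard divisor 24783/19 ≈ 1304.368; standard quotas: Red 6.988, Blue 8.806, Green 3.206.
Rounding to the nearest integer gives Red 7, Blue 9, Green 3 — total 19, matching the house size, so no adjustment is needed.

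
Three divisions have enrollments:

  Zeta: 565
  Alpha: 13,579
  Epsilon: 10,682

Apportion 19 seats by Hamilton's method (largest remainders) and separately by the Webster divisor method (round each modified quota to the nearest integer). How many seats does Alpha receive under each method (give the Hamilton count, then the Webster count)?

10 and 11

Hamilton: Zeta 1, Alpha 10, Epsilon 8.
Webster: Zeta 0, Alpha 11, Epsilon 8.
Alpha gets 10 under Hamilton and 11 under Webster.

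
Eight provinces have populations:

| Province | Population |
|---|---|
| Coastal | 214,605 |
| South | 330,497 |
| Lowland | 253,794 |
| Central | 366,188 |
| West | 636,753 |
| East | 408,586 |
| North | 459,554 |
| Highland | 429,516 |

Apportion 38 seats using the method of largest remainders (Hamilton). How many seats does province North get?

Total 3099493; standard divisor 3099493/38 ≈ 81565.605.
Standard quotas: Coastal 2.6311, South 4.0519, Lowland 3.1115, Central 4.4895, West 7.8066, East 5.0093, North 5.6342, Highland 5.2659.
Lower quotas: Coastal 2, South 4, Lowland 3, Central 4, West 7, East 5, North 5, Highland 5 (sum 35, leaving 3 seats).
Remainders in descending order: West 0.8066, North 0.6342, Coastal 0.6311, Central 0.4895, Highland 0.2659, Lowland 0.1115, South 0.0519, East 0.0093.
Largest remainders: West, North, Coastal receive the extra seats.
North receives 6.

6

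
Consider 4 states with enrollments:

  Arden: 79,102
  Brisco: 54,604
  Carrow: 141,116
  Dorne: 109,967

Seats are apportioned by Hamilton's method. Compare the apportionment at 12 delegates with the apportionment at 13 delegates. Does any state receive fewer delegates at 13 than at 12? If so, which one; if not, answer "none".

Arden

At 12 seats: Arden 3, Brisco 2, Carrow 4, Dorne 3.
At 13 seats: Arden 2, Brisco 2, Carrow 5, Dorne 4.
Arden drops from 3 to 2.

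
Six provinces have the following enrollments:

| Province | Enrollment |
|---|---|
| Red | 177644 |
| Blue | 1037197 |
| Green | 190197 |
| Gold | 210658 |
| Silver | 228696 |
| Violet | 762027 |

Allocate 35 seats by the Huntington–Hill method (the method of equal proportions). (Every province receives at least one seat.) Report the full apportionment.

With divisor 74769: modified quotas Red 2.376, Blue 13.872, Green 2.544, Gold 2.817, Silver 3.059, Violet 10.192.
Geometric-mean thresholds: Red √(2·3)=2.449, Blue √(13·14)=13.491, Green √(2·3)=2.449, Gold √(2·3)=2.449, Silver √(3·4)=3.464, Violet √(10·11)=10.488.
Each quota rounded against its threshold gives Red 2, Blue 14, Green 3, Gold 3, Silver 3, Violet 10 (total 35).

Red=2; Blue=14; Green=3; Gold=3; Silver=3; Violet=10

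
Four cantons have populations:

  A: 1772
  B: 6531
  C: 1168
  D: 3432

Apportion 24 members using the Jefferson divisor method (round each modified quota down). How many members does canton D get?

6

Standard divisor 12903/24 ≈ 537.625; standard quotas: A 3.296, B 12.148, C 2.173, D 6.384.
Rounding down gives 3, 12, 2, 6 = 23 seats, so the divisor must be adjusted.
With modified divisor 500: modified quotas A 3.544, B 13.062, C 2.336, D 6.864.
Rounding down: A 3, B 13, C 2, D 6 (total 24).
D receives 6.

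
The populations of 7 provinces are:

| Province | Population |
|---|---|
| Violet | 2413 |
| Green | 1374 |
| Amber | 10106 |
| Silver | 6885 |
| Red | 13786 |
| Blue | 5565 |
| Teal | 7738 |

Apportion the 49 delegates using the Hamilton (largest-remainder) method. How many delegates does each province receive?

Violet 3, Green 1, Amber 10, Silver 7, Red 14, Blue 6, Teal 8

Standard divisor: 47867 ÷ 49 ≈ 976.878.
Standard quotas: Violet 2.4701, Green 1.4065, Amber 10.3452, Silver 7.0480, Red 14.1123, Blue 5.6967, Teal 7.9212.
Lower quotas: Violet 2, Green 1, Amber 10, Silver 7, Red 14, Blue 5, Teal 7 (sum 46, leaving 3 seats).
Remainders in descending order: Teal 0.9212, Blue 0.6967, Violet 0.4701, Green 0.4065, Amber 0.3452, Red 0.1123, Silver 0.0480.
The surplus seats go to Teal, Blue, Violet.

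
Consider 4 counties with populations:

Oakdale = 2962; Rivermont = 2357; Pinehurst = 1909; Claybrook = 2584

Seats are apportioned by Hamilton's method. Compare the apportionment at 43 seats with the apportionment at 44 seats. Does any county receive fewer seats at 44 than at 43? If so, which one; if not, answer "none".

Pinehurst

At 43 seats: Oakdale 13, Rivermont 10, Pinehurst 9, Claybrook 11.
At 44 seats: Oakdale 13, Rivermont 11, Pinehurst 8, Claybrook 12.
Pinehurst drops from 9 to 8.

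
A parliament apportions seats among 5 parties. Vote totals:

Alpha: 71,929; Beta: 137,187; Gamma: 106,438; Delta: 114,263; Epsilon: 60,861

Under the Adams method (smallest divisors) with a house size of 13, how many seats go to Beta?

3

Standard divisor 490678/13 ≈ 37744.462; standard quotas: Alpha 1.906, Beta 3.635, Gamma 2.820, Delta 3.027, Epsilon 1.612.
Rounding up gives 2, 4, 3, 4, 2 = 15 seats, so the divisor must be adjusted.
With modified divisor 49500: modified quotas Alpha 1.453, Beta 2.771, Gamma 2.150, Delta 2.308, Epsilon 1.230.
Rounding up: Alpha 2, Beta 3, Gamma 3, Delta 3, Epsilon 2 (total 13).
Beta receives 3.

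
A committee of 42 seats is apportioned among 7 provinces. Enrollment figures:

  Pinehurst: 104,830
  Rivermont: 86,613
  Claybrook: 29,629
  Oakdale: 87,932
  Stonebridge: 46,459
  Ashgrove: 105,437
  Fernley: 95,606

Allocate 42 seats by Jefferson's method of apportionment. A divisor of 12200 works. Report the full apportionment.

With modified divisor 12200: modified quotas Pinehurst 8.593, Rivermont 7.099, Claybrook 2.429, Oakdale 7.208, Stonebridge 3.808, Ashgrove 8.642, Fernley 7.837.
Rounding down: Pinehurst 8, Rivermont 7, Claybrook 2, Oakdale 7, Stonebridge 3, Ashgrove 8, Fernley 7 (total 42).

Pinehurst: 8; Rivermont: 7; Claybrook: 2; Oakdale: 7; Stonebridge: 3; Ashgrove: 8; Fernley: 7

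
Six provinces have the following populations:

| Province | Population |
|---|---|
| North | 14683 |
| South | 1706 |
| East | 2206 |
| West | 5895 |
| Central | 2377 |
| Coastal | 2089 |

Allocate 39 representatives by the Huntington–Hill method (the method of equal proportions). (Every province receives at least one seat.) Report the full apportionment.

North 20; South 2; East 3; West 8; Central 3; Coastal 3

With divisor 735: modified quotas North 19.977, South 2.321, East 3.001, West 8.020, Central 3.234, Coastal 2.842.
Geometric-mean thresholds: North √(19·20)=19.494, South √(2·3)=2.449, East √(3·4)=3.464, West √(8·9)=8.485, Central √(3·4)=3.464, Coastal √(2·3)=2.449.
Each quota rounded against its threshold gives North 20, South 2, East 3, West 8, Central 3, Coastal 3 (total 39).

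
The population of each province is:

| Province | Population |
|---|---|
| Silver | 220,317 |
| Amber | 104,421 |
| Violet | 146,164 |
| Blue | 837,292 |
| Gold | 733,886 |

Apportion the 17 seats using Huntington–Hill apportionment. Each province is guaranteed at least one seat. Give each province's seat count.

Silver: 2, Amber: 1, Violet: 1, Blue: 7, Gold: 6

With divisor 121219: modified quotas Silver 1.818, Amber 0.861, Violet 1.206, Blue 6.907, Gold 6.054.
Geometric-mean thresholds: Silver √(1·2)=1.414, Amber (min 1), Violet √(1·2)=1.414, Blue √(6·7)=6.481, Gold √(6·7)=6.481.
Each quota rounded against its threshold gives Silver 2, Amber 1, Violet 1, Blue 7, Gold 6 (total 17).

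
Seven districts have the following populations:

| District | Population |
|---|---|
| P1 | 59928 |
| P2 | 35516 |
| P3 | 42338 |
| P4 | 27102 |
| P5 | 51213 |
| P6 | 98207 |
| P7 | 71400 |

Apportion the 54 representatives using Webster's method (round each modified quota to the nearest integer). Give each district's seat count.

P1 8; P2 5; P3 6; P4 4; P5 7; P6 14; P7 10

Standard divisor 385704/54 ≈ 7142.667; standard quotas: P1 8.390, P2 4.972, P3 5.927, P4 3.794, P5 7.170, P6 13.749, P7 9.996.
Rounding to the nearest integer gives P1 8, P2 5, P3 6, P4 4, P5 7, P6 14, P7 10 — total 54, matching the house size, so no adjustment is needed.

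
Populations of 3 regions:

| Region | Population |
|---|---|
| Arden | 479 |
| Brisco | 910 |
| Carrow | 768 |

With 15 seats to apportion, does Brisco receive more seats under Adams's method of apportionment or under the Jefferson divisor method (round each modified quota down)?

Jefferson

Adams: Arden 4, Brisco 6, Carrow 5.
Jefferson: Arden 3, Brisco 7, Carrow 5.
Brisco gets 6 under Adams and 7 under Jefferson.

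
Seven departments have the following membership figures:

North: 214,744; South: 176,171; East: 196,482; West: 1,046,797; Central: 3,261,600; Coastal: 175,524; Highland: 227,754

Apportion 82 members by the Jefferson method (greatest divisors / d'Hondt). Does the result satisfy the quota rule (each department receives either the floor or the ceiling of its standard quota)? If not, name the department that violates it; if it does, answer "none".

Standard quotas: North 3.323, South 2.726, East 3.040, West 16.199, Central 50.471, Coastal 2.716, Highland 3.524.
Jefferson allocation: North 3, South 2, East 3, West 17, Central 52, Coastal 2, Highland 3.
Central has quota 50.471 (lower 50, upper 51) but receives 52 — outside the quota interval.

Central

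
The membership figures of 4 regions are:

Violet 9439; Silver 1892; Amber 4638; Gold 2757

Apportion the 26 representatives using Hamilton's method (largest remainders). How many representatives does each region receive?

Violet 13, Silver 3, Amber 6, Gold 4

Standard divisor: 18726 ÷ 26 ≈ 720.231.
Standard quotas: Violet 13.1055, Silver 2.6269, Amber 6.4396, Gold 3.8279.
Lower quotas: Violet 13, Silver 2, Amber 6, Gold 3 (sum 24, leaving 2 seats).
Remainders in descending order: Gold 0.8279, Silver 0.6269, Amber 0.4396, Violet 0.1055.
Largest remainders: Gold, Silver receive the extra seats.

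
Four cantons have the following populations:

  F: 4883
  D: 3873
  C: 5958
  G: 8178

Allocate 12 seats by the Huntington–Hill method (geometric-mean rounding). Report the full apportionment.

F 3, D 2, C 3, G 4

With divisor 1911: modified quotas F 2.555, D 2.027, C 3.118, G 4.279.
Geometric-mean thresholds: F √(2·3)=2.449, D √(2·3)=2.449, C √(3·4)=3.464, G √(4·5)=4.472.
Each quota rounded against its threshold gives F 3, D 2, C 3, G 4 (total 12).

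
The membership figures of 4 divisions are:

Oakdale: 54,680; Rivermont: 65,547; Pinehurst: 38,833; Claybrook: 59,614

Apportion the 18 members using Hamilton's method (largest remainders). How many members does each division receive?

Standard divisor: 218674 ÷ 18 ≈ 12148.556.
Standard quotas: Oakdale 4.5009, Rivermont 5.3955, Pinehurst 3.1965, Claybrook 4.9071.
Lower quotas: Oakdale 4, Rivermont 5, Pinehurst 3, Claybrook 4 (sum 16, leaving 2 seats).
Remainders in descending order: Claybrook 0.9071, Oakdale 0.5009, Rivermont 0.3955, Pinehurst 0.1965.
Largest remainders: Claybrook, Oakdale receive the extra seats.

Oakdale 5, Rivermont 5, Pinehurst 3, Claybrook 5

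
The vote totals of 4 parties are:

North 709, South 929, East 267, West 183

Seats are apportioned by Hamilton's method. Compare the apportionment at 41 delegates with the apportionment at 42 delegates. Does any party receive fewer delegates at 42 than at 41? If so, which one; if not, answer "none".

none

At 41 seats: North 14, South 18, East 5, West 4.
At 42 seats: North 14, South 19, East 5, West 4.
No party's allocation decreased.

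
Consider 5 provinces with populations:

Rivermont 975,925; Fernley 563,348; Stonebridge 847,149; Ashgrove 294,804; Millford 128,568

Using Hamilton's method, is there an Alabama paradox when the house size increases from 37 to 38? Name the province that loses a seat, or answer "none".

At 37 seats: Rivermont 13, Fernley 7, Stonebridge 11, Ashgrove 4, Millford 2.
At 38 seats: Rivermont 13, Fernley 8, Stonebridge 11, Ashgrove 4, Millford 2.
No province's allocation decreased.

none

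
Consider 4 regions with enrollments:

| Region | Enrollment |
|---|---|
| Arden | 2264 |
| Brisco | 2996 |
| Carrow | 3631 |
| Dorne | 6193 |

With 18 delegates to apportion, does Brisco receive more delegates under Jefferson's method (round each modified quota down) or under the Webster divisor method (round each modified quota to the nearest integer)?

Jefferson: Arden 3, Brisco 3, Carrow 4, Dorne 8.
Webster: Arden 3, Brisco 4, Carrow 4, Dorne 7.
Brisco gets 3 under Jefferson and 4 under Webster.

Webster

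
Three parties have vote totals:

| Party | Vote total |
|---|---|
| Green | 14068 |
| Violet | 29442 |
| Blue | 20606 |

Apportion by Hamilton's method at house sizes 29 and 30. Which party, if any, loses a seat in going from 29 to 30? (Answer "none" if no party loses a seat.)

At 29 seats: Green 7, Violet 13, Blue 9.
At 30 seats: Green 6, Violet 14, Blue 10.
Green drops from 7 to 6.

Green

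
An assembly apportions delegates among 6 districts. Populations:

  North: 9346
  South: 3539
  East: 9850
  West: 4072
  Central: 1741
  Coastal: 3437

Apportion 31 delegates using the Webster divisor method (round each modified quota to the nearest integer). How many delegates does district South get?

Standard divisor 31985/31 ≈ 1031.774; standard quotas: North 9.058, South 3.430, East 9.547, West 3.947, Central 1.687, Coastal 3.331.
Rounding to the nearest integer gives North 9, South 3, East 10, West 4, Central 2, Coastal 3 — total 31, matching the house size, so no adjustment is needed.
South receives 3.

3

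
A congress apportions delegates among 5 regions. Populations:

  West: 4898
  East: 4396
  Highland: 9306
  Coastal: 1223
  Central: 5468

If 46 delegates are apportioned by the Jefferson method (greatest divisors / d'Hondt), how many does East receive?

Standard divisor 25291/46 ≈ 549.804; standard quotas: West 8.909, East 7.996, Highland 16.926, Coastal 2.224, Central 9.945.
Rounding down gives 8, 7, 16, 2, 9 = 42 seats, so the divisor must be adjusted.
With modified divisor 530: modified quotas West 9.242, East 8.294, Highland 17.558, Coastal 2.308, Central 10.317.
Rounding down: West 9, East 8, Highland 17, Coastal 2, Central 10 (total 46).
East receives 8.

8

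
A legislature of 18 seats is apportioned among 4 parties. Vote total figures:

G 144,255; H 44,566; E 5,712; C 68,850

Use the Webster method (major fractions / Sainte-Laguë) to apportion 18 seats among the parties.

Standard divisor 263383/18 ≈ 14632.389; standard quotas: G 9.859, H 3.046, E 0.390, C 4.705.
Rounding to the nearest integer gives G 10, H 3, E 0, C 5 — total 18, matching the house size, so no adjustment is needed.

G 10, H 3, E 0, C 5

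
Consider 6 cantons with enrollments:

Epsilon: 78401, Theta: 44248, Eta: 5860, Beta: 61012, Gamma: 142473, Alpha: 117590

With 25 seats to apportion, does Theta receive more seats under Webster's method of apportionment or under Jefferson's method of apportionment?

Webster: Epsilon 4, Theta 3, Eta 0, Beta 3, Gamma 8, Alpha 7.
Jefferson: Epsilon 4, Theta 2, Eta 0, Beta 3, Gamma 9, Alpha 7.
Theta gets 3 under Webster and 2 under Jefferson.

Webster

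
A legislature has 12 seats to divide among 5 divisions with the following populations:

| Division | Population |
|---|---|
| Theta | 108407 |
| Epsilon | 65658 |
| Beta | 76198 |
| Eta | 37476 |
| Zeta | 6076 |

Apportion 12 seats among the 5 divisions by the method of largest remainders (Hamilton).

Theta 4; Epsilon 3; Beta 3; Eta 2; Zeta 0

Standard divisor: 293815 ÷ 12 ≈ 24484.583.
Standard quotas: Theta 4.4276, Epsilon 2.6816, Beta 3.1121, Eta 1.5306, Zeta 0.2482.
Lower quotas: Theta 4, Epsilon 2, Beta 3, Eta 1, Zeta 0 (sum 10, leaving 2 seats).
Remainders in descending order: Epsilon 0.6816, Eta 0.5306, Theta 0.4276, Zeta 0.2482, Beta 0.1121.
The surplus seats go to Epsilon, Eta.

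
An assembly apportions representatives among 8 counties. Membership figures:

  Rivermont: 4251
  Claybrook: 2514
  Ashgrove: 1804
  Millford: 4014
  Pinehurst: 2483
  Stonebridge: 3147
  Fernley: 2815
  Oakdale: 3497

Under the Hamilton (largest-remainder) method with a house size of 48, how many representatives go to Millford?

Total 24525; standard divisor 24525/48 ≈ 510.938.
Standard quotas: Rivermont 8.320, Claybrook 4.920, Ashgrove 3.531, Millford 7.856, Pinehurst 4.860, Stonebridge 6.159, Fernley 5.509, Oakdale 6.844.
Lower quotas: Rivermont 8, Claybrook 4, Ashgrove 3, Millford 7, Pinehurst 4, Stonebridge 6, Fernley 5, Oakdale 6 (sum 43, leaving 5 seats).
Remainders in descending order: Claybrook 0.920, Pinehurst 0.860, Millford 0.856, Oakdale 0.844, Ashgrove 0.531, Fernley 0.509, Rivermont 0.320, Stonebridge 0.159.
The surplus seats go to Claybrook, Pinehurst, Millford, Oakdale, Ashgrove.
Millford receives 8.

8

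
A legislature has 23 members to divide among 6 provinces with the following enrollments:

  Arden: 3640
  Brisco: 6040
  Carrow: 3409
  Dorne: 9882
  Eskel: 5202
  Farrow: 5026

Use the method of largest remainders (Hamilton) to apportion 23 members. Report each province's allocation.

Total 33199; standard divisor 33199/23 ≈ 1443.435.
Standard quotas: Arden 2.5218, Brisco 4.1845, Carrow 2.3617, Dorne 6.8462, Eskel 3.6039, Farrow 3.4820.
Lower quotas: Arden 2, Brisco 4, Carrow 2, Dorne 6, Eskel 3, Farrow 3 (sum 20, leaving 3 seats).
Remainders in descending order: Dorne 0.8462, Eskel 0.6039, Arden 0.5218, Farrow 0.4820, Carrow 0.3617, Brisco 0.1845.
Largest remainders: Dorne, Eskel, Arden receive the extra seats.

Arden 3, Brisco 4, Carrow 2, Dorne 7, Eskel 4, Farrow 3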